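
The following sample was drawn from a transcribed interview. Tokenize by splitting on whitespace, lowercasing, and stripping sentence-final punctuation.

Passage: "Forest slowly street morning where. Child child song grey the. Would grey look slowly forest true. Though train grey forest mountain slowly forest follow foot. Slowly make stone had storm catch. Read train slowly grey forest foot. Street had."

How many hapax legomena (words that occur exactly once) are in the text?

15

Frequencies: forest:5, slowly:5, grey:4, street:2, child:2, train:2, foot:2, had:2, morning:1, where:1, song:1, the:1, would:1, look:1, true:1, though:1, mountain:1, follow:1, make:1, stone:1, … (3 more, each freq 1)
Hapax (freq=1): catch, follow, look, make, morning, mountain, read, song, stone, storm, the, though, true, where, would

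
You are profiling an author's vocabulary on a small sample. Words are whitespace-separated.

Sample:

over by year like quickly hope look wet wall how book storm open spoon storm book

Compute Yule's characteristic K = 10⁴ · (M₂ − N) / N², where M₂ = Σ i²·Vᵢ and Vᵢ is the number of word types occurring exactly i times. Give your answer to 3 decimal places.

Frequencies: book:2, storm:2, over:1, by:1, year:1, like:1, quickly:1, hope:1, look:1, wet:1, wall:1, how:1, open:1, spoon:1
N = 16. Frequency spectrum: V_1=12, V_2=2
M₂ = 1²·12 + 2²·2 = 20
K = 10000 × (20 − 16) / 16² = 156.250

156.250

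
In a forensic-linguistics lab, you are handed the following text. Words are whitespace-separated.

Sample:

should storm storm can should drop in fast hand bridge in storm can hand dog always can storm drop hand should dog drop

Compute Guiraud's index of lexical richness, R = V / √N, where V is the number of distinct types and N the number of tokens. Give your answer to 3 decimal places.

N = 23, V = 10.
√N = 4.795832
R = 10 / 4.795832 = 2.085

2.085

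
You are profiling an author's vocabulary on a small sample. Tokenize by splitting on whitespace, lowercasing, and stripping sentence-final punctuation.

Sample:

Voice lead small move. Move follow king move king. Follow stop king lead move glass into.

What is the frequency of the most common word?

Frequencies: move:4, king:3, lead:2, follow:2, voice:1, small:1, stop:1, glass:1, into:1
Most common: 'move' with frequency 4.

4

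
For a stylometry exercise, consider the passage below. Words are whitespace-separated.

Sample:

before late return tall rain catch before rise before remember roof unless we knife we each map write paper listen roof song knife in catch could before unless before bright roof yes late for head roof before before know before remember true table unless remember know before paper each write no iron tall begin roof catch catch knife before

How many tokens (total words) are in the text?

Tokens: before, late, return, tall, rain, catch, before, rise, before, remember, roof, unless, we, knife, we, each, map, write, paper, listen, roof, song, knife, in, catch, could, before, unless, before, bright, roof, yes, late, for, head, roof, before, before, know, before, remember, true, table, unless, remember, know, before, paper, each, write, no, iron, tall, begin, roof, catch, catch, knife, before
N = 59

59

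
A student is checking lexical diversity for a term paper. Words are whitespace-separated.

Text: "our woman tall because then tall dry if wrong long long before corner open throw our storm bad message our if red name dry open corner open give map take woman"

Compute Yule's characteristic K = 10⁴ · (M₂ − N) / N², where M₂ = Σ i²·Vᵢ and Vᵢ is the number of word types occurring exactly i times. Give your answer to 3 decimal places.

Frequencies: our:3, open:3, woman:2, tall:2, dry:2, if:2, long:2, corner:2, because:1, then:1, wrong:1, before:1, throw:1, storm:1, bad:1, message:1, red:1, name:1, give:1, map:1, … (1 more, each freq 1)
N = 31. Frequency spectrum: V_1=13, V_2=6, V_3=2
M₂ = 1²·13 + 2²·6 + 3²·2 = 55
K = 10000 × (55 − 31) / 31² = 249.740

249.740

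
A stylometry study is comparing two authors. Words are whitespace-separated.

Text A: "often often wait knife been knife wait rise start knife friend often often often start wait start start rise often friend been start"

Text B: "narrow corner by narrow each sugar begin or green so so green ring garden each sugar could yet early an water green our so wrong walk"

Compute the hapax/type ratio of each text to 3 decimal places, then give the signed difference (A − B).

-0.737

A: hapax=0, V=7, ratio=0.000
B: hapax=14, V=19, ratio=0.737
Difference = 0.000 − 0.737 = -0.737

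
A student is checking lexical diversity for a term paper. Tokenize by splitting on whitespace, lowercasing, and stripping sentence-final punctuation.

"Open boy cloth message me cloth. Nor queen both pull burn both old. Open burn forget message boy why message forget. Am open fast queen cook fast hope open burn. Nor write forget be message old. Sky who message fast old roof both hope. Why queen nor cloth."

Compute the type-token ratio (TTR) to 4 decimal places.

0.4583

N = 48 tokens, V = 22 types.
TTR = V / N = 22 / 48 = 0.4583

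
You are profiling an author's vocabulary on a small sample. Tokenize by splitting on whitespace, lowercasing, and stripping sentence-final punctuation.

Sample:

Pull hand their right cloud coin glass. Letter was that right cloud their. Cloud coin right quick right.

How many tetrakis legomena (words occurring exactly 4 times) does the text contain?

Frequencies: right:4, cloud:3, their:2, coin:2, pull:1, hand:1, glass:1, letter:1, was:1, that:1, quick:1
Words with frequency 4: right

1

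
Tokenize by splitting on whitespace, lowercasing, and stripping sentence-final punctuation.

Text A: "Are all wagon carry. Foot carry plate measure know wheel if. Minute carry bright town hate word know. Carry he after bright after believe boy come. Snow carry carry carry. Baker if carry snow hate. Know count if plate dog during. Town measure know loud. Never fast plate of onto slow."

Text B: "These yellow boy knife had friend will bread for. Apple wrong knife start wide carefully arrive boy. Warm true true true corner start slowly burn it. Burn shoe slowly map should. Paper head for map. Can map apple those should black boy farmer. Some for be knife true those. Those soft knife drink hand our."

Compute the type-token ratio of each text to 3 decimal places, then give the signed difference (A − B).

-0.047

TTR(A) = 31/51 = 0.608
TTR(B) = 36/55 = 0.655
Difference = 0.608 − 0.655 = -0.047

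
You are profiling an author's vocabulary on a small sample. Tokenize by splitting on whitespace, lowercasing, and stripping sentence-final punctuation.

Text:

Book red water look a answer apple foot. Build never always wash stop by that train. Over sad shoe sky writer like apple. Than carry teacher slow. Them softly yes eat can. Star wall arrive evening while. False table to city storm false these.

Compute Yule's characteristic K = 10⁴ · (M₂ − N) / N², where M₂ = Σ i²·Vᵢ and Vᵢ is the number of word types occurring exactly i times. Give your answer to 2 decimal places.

Frequencies: apple:2, false:2, book:1, red:1, water:1, look:1, a:1, answer:1, foot:1, build:1, never:1, always:1, wash:1, stop:1, by:1, that:1, train:1, over:1, sad:1, shoe:1, … (22 more, each freq 1)
N = 44. Frequency spectrum: V_1=40, V_2=2
M₂ = 1²·40 + 2²·2 = 48
K = 10000 × (48 − 44) / 44² = 20.66

20.66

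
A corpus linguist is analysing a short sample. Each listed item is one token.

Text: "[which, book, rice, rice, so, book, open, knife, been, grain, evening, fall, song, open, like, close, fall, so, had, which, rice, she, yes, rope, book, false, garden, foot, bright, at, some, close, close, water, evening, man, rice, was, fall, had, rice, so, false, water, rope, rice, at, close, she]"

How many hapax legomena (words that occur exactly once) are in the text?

12

Frequencies: rice:6, close:4, book:3, so:3, fall:3, which:2, open:2, evening:2, had:2, she:2, rope:2, false:2, at:2, water:2, knife:1, been:1, grain:1, song:1, like:1, yes:1, … (6 more, each freq 1)
Hapax (freq=1): been, bright, foot, garden, grain, knife, like, man, some, song, was, yes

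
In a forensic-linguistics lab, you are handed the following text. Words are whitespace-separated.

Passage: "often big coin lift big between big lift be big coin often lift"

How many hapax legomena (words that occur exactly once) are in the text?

Frequencies: big:4, lift:3, often:2, coin:2, between:1, be:1
Hapax (freq=1): be, between

2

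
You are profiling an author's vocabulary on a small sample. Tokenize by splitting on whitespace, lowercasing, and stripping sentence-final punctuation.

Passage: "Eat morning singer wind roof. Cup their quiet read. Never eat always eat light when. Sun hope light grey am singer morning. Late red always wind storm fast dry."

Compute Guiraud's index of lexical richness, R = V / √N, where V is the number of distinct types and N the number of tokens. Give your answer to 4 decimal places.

4.0853

N = 29, V = 22.
√N = 5.385165
R = 22 / 5.385165 = 4.0853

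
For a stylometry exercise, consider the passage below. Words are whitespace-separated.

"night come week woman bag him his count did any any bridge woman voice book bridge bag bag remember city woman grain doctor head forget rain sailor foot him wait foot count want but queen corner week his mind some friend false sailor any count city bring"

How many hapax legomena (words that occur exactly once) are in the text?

Frequencies: woman:3, bag:3, count:3, any:3, week:2, him:2, his:2, bridge:2, city:2, sailor:2, foot:2, night:1, come:1, did:1, voice:1, book:1, remember:1, grain:1, doctor:1, head:1, … (12 more, each freq 1)
Hapax (freq=1): book, bring, but, come, corner, did, doctor, false, forget, friend, grain, head, mind, night, queen, rain, remember, some, voice, wait, want

21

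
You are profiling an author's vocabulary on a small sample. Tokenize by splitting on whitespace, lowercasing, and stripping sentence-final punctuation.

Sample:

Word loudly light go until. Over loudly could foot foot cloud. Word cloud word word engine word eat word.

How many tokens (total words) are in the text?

19

Tokens: word, loudly, light, go, until, over, loudly, could, foot, foot, cloud, word, cloud, word, word, engine, word, eat, word
N = 19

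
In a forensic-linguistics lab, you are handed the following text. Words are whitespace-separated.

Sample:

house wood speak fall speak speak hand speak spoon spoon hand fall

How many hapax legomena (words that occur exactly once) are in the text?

2

Frequencies: speak:4, fall:2, hand:2, spoon:2, house:1, wood:1
Hapax (freq=1): house, wood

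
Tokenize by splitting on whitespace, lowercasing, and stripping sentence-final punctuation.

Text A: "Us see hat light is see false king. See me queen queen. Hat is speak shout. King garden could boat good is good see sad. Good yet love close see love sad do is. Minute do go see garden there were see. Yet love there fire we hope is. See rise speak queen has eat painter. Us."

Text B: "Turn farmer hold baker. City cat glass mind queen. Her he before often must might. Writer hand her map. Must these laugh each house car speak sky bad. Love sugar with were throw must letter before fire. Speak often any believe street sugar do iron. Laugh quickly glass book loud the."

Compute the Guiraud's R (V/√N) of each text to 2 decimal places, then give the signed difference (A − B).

-1.77

A: V=31, N=57, R=4.11
B: V=42, N=51, R=5.88
Difference = 4.11 − 5.88 = -1.77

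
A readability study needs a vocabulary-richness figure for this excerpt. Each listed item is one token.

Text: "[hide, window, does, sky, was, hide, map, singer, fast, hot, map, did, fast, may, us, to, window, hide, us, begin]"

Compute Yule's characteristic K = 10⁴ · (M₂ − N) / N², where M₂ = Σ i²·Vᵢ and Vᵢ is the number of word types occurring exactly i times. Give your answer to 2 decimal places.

350.00

Frequencies: hide:3, window:2, map:2, fast:2, us:2, does:1, sky:1, was:1, singer:1, hot:1, did:1, may:1, to:1, begin:1
N = 20. Frequency spectrum: V_1=9, V_2=4, V_3=1
M₂ = 1²·9 + 2²·4 + 3²·1 = 34
K = 10000 × (34 − 20) / 20² = 350.00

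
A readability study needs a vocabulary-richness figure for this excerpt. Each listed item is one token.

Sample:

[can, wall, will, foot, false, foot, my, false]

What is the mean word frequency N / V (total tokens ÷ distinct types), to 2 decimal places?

N = 8 tokens, V = 6 types.
Mean frequency = N / V = 8 / 6 = 1.33

1.33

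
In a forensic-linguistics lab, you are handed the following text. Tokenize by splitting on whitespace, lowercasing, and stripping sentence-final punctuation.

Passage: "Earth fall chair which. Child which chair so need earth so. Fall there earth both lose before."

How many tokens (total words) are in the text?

Tokens: earth, fall, chair, which, child, which, chair, so, need, earth, so, fall, there, earth, both, lose, before
N = 17

17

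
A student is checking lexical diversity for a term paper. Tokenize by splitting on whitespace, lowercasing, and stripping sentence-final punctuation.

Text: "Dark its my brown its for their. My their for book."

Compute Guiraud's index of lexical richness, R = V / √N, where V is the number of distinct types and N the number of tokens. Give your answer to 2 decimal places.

N = 11, V = 7.
√N = 3.316625
R = 7 / 3.316625 = 2.11

2.11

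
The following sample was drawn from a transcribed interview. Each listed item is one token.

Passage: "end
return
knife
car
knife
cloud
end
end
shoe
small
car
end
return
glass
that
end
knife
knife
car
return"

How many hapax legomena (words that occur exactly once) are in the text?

Frequencies: end:5, knife:4, return:3, car:3, cloud:1, shoe:1, small:1, glass:1, that:1
Hapax (freq=1): cloud, glass, shoe, small, that

5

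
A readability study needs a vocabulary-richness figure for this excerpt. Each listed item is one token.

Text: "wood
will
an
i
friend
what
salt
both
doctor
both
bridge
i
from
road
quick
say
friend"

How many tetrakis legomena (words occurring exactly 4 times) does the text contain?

0

Frequencies: i:2, friend:2, both:2, wood:1, will:1, an:1, what:1, salt:1, doctor:1, bridge:1, from:1, road:1, quick:1, say:1
Words with frequency 4: (none)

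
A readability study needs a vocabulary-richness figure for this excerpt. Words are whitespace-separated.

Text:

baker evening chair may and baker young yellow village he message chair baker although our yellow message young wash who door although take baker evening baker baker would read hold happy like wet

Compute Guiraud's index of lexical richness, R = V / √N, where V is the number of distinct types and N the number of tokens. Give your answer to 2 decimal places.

N = 33, V = 22.
√N = 5.744563
R = 22 / 5.744563 = 3.83

3.83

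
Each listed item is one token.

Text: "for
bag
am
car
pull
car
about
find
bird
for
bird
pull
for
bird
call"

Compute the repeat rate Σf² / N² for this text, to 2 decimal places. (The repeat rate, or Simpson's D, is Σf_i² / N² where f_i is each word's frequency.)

Frequencies: for:3, bird:3, car:2, pull:2, bag:1, am:1, about:1, find:1, call:1
Σf² = 31; N² = 225
Repeat rate = 31 / 225 = 0.14

0.14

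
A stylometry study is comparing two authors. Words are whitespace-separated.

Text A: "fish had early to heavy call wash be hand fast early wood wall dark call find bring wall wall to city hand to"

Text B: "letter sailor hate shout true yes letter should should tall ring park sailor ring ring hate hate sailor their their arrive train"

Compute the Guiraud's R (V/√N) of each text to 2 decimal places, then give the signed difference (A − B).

A: V=16, N=23, R=3.34
B: V=13, N=22, R=2.77
Difference = 3.34 − 2.77 = 0.57

0.57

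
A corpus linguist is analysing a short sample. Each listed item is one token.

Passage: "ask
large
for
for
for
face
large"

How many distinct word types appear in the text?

Distinct types: {ask, face, for, large}
V = 4

4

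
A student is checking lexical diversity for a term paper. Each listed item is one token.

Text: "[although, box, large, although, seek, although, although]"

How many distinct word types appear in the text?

4

Distinct types: {although, box, large, seek}
V = 4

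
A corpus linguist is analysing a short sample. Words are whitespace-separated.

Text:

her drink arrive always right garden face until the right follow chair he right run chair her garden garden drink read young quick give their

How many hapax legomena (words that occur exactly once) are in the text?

Frequencies: right:3, garden:3, her:2, drink:2, chair:2, arrive:1, always:1, face:1, until:1, the:1, follow:1, he:1, run:1, read:1, young:1, quick:1, give:1, their:1
Hapax (freq=1): always, arrive, face, follow, give, he, quick, read, run, the, their, until, young

13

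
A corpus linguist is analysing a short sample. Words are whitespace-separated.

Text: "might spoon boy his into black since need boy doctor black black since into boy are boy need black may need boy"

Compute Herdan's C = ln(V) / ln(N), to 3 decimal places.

0.776

N = 22, V = 11.
ln(V) = 2.397895, ln(N) = 3.091042
C = 2.397895 / 3.091042 = 0.776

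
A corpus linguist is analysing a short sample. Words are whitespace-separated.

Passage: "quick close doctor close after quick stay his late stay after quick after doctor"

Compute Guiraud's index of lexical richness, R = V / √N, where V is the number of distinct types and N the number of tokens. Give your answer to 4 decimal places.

N = 14, V = 7.
√N = 3.741657
R = 7 / 3.741657 = 1.8708

1.8708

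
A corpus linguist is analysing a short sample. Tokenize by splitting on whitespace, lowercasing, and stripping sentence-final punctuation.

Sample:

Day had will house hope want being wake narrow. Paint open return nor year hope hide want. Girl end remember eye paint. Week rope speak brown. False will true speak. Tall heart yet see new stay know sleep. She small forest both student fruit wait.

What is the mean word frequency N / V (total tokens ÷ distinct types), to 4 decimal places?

1.1250

N = 45 tokens, V = 40 types.
Mean frequency = N / V = 45 / 40 = 1.1250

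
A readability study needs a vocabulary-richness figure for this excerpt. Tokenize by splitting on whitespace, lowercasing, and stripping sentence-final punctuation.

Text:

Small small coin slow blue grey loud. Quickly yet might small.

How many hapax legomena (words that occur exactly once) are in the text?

Frequencies: small:3, coin:1, slow:1, blue:1, grey:1, loud:1, quickly:1, yet:1, might:1
Hapax (freq=1): blue, coin, grey, loud, might, quickly, slow, yet

8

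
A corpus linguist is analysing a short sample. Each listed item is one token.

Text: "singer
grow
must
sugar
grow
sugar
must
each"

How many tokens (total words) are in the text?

Tokens: singer, grow, must, sugar, grow, sugar, must, each
N = 8

8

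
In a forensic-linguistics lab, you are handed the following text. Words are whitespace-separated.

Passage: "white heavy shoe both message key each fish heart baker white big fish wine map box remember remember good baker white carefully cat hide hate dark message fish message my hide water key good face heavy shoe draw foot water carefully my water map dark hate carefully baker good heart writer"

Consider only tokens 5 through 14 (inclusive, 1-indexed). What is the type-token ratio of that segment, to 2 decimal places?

Segment tokens 5–14: message, key, each, fish, heart, baker, white, big, fish, wine
Segment N = 10, segment V = 9.
TTR = 9 / 10 = 0.90

0.90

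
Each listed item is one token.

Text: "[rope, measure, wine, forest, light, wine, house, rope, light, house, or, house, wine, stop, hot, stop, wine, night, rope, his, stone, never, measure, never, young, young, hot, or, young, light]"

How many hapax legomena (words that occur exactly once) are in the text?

4

Frequencies: wine:4, rope:3, light:3, house:3, young:3, measure:2, or:2, stop:2, hot:2, never:2, forest:1, night:1, his:1, stone:1
Hapax (freq=1): forest, his, night, stone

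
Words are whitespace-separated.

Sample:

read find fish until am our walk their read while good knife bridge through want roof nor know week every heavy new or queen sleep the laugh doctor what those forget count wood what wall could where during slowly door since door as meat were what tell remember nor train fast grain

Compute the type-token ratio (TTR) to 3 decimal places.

0.904

N = 52 tokens, V = 47 types.
TTR = V / N = 47 / 52 = 0.904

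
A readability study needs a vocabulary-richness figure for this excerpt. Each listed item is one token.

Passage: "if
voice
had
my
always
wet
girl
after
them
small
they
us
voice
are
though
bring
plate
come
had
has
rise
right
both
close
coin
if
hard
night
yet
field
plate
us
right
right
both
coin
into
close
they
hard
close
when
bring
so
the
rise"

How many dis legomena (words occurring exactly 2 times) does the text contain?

11

Frequencies: right:3, close:3, if:2, voice:2, had:2, they:2, us:2, bring:2, plate:2, rise:2, both:2, coin:2, hard:2, my:1, always:1, wet:1, girl:1, after:1, them:1, small:1, … (11 more, each freq 1)
Words with frequency 2: both, bring, coin, had, hard, if, plate, rise, they, us, voice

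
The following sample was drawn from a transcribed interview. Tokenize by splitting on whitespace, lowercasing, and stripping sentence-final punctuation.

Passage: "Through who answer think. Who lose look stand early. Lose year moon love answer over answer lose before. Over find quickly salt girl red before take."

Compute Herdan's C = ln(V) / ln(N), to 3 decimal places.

0.904

N = 26, V = 19.
ln(V) = 2.944439, ln(N) = 3.258097
C = 2.944439 / 3.258097 = 0.904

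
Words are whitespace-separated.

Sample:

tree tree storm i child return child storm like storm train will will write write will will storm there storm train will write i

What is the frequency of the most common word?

Frequencies: storm:5, will:5, write:3, tree:2, i:2, child:2, train:2, return:1, like:1, there:1
Most common: 'storm' with frequency 5.

5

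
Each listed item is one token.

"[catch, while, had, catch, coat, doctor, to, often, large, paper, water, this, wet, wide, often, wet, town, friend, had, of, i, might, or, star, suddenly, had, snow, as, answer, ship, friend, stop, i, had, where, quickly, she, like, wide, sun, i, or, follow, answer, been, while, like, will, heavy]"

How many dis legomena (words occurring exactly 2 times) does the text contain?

9

Frequencies: had:4, i:3, catch:2, while:2, often:2, wet:2, wide:2, friend:2, or:2, answer:2, like:2, coat:1, doctor:1, to:1, large:1, paper:1, water:1, this:1, town:1, of:1, … (15 more, each freq 1)
Words with frequency 2: answer, catch, friend, like, often, or, wet, while, wide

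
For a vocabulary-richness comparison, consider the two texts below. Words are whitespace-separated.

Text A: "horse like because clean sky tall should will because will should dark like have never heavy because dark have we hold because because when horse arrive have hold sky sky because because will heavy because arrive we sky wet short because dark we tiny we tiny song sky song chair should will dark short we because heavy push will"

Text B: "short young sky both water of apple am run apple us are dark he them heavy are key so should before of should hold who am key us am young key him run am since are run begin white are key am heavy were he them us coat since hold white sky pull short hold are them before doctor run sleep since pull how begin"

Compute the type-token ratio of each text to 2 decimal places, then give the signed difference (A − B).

TTR(A) = 22/59 = 0.37
TTR(B) = 31/65 = 0.48
Difference = 0.37 − 0.48 = -0.11

-0.11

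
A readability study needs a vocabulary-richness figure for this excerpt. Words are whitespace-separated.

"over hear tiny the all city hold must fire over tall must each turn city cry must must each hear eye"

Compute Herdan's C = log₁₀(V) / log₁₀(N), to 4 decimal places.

0.8668

N = 21, V = 14.
log₁₀(V) = 1.146128, log₁₀(N) = 1.322219
C = 1.146128 / 1.322219 = 0.8668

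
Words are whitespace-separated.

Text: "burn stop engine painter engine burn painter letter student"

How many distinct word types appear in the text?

6

Distinct types: {burn, engine, letter, painter, stop, student}
V = 6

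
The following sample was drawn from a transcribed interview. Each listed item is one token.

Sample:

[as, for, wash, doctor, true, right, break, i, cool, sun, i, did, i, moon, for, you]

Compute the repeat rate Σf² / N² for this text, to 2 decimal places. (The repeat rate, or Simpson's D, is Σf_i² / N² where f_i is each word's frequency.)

0.09

Frequencies: i:3, for:2, as:1, wash:1, doctor:1, true:1, right:1, break:1, cool:1, sun:1, did:1, moon:1, you:1
Σf² = 24; N² = 256
Repeat rate = 24 / 256 = 0.09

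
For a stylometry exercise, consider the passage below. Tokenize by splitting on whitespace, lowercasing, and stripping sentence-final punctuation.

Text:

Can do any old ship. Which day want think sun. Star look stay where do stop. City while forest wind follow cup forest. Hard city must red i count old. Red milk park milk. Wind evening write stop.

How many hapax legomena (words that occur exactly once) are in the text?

Frequencies: do:2, old:2, stop:2, city:2, forest:2, wind:2, red:2, milk:2, can:1, any:1, ship:1, which:1, day:1, want:1, think:1, sun:1, star:1, look:1, stay:1, where:1, … (10 more, each freq 1)
Hapax (freq=1): any, can, count, cup, day, evening, follow, hard, i, look, must, park, ship, star, stay, sun, think, want, where, which, while, write

22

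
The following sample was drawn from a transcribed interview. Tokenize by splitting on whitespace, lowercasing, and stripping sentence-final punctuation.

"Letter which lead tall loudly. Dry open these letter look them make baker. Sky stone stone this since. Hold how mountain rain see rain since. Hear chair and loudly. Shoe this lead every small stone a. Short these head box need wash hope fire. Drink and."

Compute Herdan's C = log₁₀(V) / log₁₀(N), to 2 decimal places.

N = 46, V = 36.
log₁₀(V) = 1.556303, log₁₀(N) = 1.662758
C = 1.556303 / 1.662758 = 0.94

0.94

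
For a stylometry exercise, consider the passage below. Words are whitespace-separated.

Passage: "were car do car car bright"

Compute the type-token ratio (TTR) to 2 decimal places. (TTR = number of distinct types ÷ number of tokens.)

N = 6 tokens, V = 4 types.
TTR = V / N = 4 / 6 = 0.67

0.67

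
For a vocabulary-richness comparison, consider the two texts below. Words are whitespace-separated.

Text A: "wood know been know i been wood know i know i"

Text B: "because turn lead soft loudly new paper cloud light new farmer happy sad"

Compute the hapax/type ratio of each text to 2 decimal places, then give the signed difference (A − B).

A: hapax=0, V=4, ratio=0.00
B: hapax=11, V=12, ratio=0.92
Difference = 0.00 − 0.92 = -0.92

-0.92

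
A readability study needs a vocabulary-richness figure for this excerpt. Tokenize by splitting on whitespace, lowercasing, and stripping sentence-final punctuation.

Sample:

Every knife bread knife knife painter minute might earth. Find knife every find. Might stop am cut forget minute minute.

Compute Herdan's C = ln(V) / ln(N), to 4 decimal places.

0.8295

N = 20, V = 12.
ln(V) = 2.484907, ln(N) = 2.995732
C = 2.484907 / 2.995732 = 0.8295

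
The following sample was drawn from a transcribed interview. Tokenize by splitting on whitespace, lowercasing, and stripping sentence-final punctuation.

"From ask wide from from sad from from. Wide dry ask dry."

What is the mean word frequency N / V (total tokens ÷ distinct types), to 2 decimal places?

2.40

N = 12 tokens, V = 5 types.
Mean frequency = N / V = 12 / 5 = 2.40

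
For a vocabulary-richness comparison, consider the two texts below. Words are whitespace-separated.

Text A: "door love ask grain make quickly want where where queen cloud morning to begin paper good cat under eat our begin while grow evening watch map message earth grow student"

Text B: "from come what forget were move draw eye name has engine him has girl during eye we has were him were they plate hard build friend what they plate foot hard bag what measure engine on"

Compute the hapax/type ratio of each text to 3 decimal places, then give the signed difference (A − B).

0.264

A: hapax=24, V=27, ratio=0.889
B: hapax=15, V=24, ratio=0.625
Difference = 0.889 − 0.625 = 0.264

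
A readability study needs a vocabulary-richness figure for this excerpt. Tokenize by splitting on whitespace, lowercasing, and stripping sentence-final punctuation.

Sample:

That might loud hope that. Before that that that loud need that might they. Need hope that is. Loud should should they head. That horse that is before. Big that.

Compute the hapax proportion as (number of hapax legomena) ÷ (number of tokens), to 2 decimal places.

0.10

Frequencies: that:10, loud:3, might:2, hope:2, before:2, need:2, they:2, is:2, should:2, head:1, horse:1, big:1
Hapax count = 3; token count = 30.
Ratio = 3 / 30 = 0.10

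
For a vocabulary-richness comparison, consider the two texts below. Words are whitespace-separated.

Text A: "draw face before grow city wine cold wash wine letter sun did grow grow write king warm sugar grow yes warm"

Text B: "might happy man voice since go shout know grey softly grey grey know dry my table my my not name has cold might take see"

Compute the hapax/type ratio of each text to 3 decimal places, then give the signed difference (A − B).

A: hapax=13, V=16, ratio=0.813
B: hapax=15, V=19, ratio=0.789
Difference = 0.813 − 0.789 = 0.024

0.024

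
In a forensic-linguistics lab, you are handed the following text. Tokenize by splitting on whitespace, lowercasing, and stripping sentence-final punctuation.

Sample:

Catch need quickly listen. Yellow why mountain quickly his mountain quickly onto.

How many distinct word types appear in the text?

9

Distinct types: {catch, his, listen, mountain, need, onto, quickly, why, yellow}
V = 9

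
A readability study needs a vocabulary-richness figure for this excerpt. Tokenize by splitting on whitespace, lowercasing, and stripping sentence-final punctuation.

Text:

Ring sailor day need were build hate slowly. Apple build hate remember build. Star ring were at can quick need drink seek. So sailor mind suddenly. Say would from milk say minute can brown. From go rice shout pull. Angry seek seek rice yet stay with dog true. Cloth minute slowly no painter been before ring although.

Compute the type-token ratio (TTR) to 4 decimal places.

N = 57 tokens, V = 41 types.
TTR = V / N = 41 / 57 = 0.7193

0.7193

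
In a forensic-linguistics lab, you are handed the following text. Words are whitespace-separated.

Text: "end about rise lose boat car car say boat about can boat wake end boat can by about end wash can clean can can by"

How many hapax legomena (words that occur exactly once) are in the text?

Frequencies: can:5, boat:4, end:3, about:3, car:2, by:2, rise:1, lose:1, say:1, wake:1, wash:1, clean:1
Hapax (freq=1): clean, lose, rise, say, wake, wash

6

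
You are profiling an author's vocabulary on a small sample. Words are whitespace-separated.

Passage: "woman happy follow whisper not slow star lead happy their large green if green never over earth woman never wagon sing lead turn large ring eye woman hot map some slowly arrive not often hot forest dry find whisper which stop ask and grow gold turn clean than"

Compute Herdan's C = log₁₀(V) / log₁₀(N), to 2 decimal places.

0.93

N = 48, V = 37.
log₁₀(V) = 1.568202, log₁₀(N) = 1.681241
C = 1.568202 / 1.681241 = 0.93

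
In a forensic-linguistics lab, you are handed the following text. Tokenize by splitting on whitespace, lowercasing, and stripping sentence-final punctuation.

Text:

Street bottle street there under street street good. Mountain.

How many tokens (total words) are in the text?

9

Tokens: street, bottle, street, there, under, street, street, good, mountain
N = 9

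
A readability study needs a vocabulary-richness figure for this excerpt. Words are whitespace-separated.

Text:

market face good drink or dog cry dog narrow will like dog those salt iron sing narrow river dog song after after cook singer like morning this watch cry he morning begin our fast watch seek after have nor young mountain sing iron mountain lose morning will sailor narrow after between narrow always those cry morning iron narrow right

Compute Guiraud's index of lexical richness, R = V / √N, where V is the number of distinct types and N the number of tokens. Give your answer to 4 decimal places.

N = 59, V = 36.
√N = 7.681146
R = 36 / 7.681146 = 4.6868

4.6868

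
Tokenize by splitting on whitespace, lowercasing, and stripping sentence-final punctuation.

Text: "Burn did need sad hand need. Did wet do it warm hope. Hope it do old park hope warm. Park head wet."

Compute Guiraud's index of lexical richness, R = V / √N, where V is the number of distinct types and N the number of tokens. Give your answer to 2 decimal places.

N = 22, V = 13.
√N = 4.690416
R = 13 / 4.690416 = 2.77

2.77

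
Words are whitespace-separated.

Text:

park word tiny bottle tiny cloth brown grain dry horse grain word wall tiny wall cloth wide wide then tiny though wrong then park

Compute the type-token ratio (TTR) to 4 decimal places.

N = 24 tokens, V = 14 types.
TTR = V / N = 14 / 24 = 0.5833

0.5833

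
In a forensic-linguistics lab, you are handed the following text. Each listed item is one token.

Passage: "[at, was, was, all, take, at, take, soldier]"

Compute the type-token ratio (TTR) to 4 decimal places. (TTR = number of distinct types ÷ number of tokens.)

N = 8 tokens, V = 5 types.
TTR = V / N = 5 / 8 = 0.6250

0.6250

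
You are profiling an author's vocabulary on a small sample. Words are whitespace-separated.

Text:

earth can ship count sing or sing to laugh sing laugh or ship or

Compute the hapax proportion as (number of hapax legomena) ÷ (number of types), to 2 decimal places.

0.50

Frequencies: sing:3, or:3, ship:2, laugh:2, earth:1, can:1, count:1, to:1
Hapax count = 4; type count = 8.
Ratio = 4 / 8 = 0.50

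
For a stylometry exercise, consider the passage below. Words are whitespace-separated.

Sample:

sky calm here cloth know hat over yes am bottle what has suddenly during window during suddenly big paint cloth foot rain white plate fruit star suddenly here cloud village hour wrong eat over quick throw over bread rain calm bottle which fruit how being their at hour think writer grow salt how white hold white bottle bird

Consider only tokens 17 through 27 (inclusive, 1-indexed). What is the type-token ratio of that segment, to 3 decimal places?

Segment tokens 17–27: suddenly, big, paint, cloth, foot, rain, white, plate, fruit, star, suddenly
Segment N = 11, segment V = 10.
TTR = 10 / 11 = 0.909

0.909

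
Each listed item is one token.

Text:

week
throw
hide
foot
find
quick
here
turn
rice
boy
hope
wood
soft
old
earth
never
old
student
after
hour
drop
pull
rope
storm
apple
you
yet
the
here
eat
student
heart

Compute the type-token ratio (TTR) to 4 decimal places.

N = 32 tokens, V = 29 types.
TTR = V / N = 29 / 32 = 0.9063

0.9063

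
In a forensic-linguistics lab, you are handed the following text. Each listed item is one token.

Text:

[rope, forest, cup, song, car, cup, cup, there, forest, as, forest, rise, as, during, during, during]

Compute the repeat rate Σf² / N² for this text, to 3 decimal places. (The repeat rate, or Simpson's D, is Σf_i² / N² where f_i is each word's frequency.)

0.141

Frequencies: forest:3, cup:3, during:3, as:2, rope:1, song:1, car:1, there:1, rise:1
Σf² = 36; N² = 256
Repeat rate = 36 / 256 = 0.141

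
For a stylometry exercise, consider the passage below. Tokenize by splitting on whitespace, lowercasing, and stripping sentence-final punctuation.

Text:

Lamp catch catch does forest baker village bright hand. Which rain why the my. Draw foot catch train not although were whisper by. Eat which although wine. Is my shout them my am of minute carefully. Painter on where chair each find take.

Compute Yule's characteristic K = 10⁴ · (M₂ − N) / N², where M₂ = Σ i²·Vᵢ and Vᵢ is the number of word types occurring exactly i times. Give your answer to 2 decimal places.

86.53

Frequencies: catch:3, my:3, which:2, although:2, lamp:1, does:1, forest:1, baker:1, village:1, bright:1, hand:1, rain:1, why:1, the:1, draw:1, foot:1, train:1, not:1, were:1, whisper:1, … (17 more, each freq 1)
N = 43. Frequency spectrum: V_1=33, V_2=2, V_3=2
M₂ = 1²·33 + 2²·2 + 3²·2 = 59
K = 10000 × (59 − 43) / 43² = 86.53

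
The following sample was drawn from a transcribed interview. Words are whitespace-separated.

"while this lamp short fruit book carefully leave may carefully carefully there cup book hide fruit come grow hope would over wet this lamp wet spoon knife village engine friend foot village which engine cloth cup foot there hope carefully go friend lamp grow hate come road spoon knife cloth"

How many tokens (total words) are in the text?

Tokens: while, this, lamp, short, fruit, book, carefully, leave, may, carefully, carefully, there, cup, book, hide, fruit, come, grow, hope, would, over, wet, this, lamp, wet, spoon, knife, village, engine, friend, foot, village, which, engine, cloth, cup, foot, there, hope, carefully, go, friend, lamp, grow, hate, come, road, spoon, knife, cloth
N = 50

50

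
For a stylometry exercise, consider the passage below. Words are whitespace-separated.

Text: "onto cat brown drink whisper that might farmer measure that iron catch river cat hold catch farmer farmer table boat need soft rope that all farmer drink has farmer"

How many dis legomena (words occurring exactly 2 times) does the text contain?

3

Frequencies: farmer:5, that:3, cat:2, drink:2, catch:2, onto:1, brown:1, whisper:1, might:1, measure:1, iron:1, river:1, hold:1, table:1, boat:1, need:1, soft:1, rope:1, all:1, has:1
Words with frequency 2: cat, catch, drink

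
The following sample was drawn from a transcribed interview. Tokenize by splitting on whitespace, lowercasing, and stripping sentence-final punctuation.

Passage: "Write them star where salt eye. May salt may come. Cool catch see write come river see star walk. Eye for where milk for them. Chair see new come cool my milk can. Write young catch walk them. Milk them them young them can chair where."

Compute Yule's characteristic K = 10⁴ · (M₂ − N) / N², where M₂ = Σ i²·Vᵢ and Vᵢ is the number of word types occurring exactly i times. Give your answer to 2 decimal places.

387.52

Frequencies: them:6, write:3, where:3, come:3, see:3, milk:3, star:2, salt:2, eye:2, may:2, cool:2, catch:2, walk:2, for:2, chair:2, can:2, young:2, river:1, new:1, my:1
N = 46. Frequency spectrum: V_1=3, V_2=11, V_3=5, V_6=1
M₂ = 1²·3 + 2²·11 + 3²·5 + 6²·1 = 128
K = 10000 × (128 − 46) / 46² = 387.52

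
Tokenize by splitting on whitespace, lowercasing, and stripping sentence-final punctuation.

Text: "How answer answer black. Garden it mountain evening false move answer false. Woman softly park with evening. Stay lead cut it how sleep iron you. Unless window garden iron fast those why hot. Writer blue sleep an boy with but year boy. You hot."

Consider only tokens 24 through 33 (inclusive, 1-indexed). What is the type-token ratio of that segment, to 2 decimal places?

Segment tokens 24–33: iron, you, unless, window, garden, iron, fast, those, why, hot
Segment N = 10, segment V = 9.
TTR = 9 / 10 = 0.90

0.90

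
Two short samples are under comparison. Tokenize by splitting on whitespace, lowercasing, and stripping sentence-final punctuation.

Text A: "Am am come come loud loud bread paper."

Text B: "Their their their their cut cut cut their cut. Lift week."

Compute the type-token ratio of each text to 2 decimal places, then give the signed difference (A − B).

TTR(A) = 5/8 = 0.63
TTR(B) = 4/11 = 0.36
Difference = 0.63 − 0.36 = 0.27

0.27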